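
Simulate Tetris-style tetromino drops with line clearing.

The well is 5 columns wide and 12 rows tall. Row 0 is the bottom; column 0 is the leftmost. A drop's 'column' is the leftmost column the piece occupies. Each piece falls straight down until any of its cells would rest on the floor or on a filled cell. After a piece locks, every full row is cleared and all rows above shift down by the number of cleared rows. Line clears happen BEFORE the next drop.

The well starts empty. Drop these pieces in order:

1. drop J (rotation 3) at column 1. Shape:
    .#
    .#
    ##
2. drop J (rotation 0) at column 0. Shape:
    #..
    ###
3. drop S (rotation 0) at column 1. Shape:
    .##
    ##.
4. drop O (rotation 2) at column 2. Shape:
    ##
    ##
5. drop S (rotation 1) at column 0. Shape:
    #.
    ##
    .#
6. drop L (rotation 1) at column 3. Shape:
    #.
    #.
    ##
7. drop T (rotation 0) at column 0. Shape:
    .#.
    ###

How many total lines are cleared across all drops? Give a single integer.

Drop 1: J rot3 at col 1 lands with bottom-row=0; cleared 0 line(s) (total 0); column heights now [0 1 3 0 0], max=3
Drop 2: J rot0 at col 0 lands with bottom-row=3; cleared 0 line(s) (total 0); column heights now [5 4 4 0 0], max=5
Drop 3: S rot0 at col 1 lands with bottom-row=4; cleared 0 line(s) (total 0); column heights now [5 5 6 6 0], max=6
Drop 4: O rot2 at col 2 lands with bottom-row=6; cleared 0 line(s) (total 0); column heights now [5 5 8 8 0], max=8
Drop 5: S rot1 at col 0 lands with bottom-row=5; cleared 0 line(s) (total 0); column heights now [8 7 8 8 0], max=8
Drop 6: L rot1 at col 3 lands with bottom-row=8; cleared 0 line(s) (total 0); column heights now [8 7 8 11 9], max=11
Drop 7: T rot0 at col 0 lands with bottom-row=8; cleared 1 line(s) (total 1); column heights now [8 9 8 10 0], max=10

Answer: 1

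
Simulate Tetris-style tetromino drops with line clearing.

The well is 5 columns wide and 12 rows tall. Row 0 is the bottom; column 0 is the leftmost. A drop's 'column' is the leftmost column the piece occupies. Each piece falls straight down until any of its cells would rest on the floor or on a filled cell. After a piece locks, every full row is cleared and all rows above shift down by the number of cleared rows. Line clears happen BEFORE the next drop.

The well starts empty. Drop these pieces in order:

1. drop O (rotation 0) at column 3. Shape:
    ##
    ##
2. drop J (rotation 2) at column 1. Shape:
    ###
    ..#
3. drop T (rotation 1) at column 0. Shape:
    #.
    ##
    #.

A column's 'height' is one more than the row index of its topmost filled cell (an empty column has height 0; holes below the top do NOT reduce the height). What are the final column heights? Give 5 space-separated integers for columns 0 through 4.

Drop 1: O rot0 at col 3 lands with bottom-row=0; cleared 0 line(s) (total 0); column heights now [0 0 0 2 2], max=2
Drop 2: J rot2 at col 1 lands with bottom-row=2; cleared 0 line(s) (total 0); column heights now [0 4 4 4 2], max=4
Drop 3: T rot1 at col 0 lands with bottom-row=3; cleared 0 line(s) (total 0); column heights now [6 5 4 4 2], max=6

Answer: 6 5 4 4 2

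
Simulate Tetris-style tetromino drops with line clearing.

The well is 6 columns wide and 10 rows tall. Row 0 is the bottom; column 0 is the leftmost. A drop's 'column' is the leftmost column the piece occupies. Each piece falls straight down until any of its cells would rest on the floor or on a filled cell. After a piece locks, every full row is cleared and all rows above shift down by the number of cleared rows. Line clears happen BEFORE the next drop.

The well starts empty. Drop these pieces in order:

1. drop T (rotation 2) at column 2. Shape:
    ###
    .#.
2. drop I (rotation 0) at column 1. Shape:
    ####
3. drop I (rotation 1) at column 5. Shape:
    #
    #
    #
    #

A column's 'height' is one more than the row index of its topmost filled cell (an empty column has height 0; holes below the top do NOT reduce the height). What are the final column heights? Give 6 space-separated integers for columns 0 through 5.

Drop 1: T rot2 at col 2 lands with bottom-row=0; cleared 0 line(s) (total 0); column heights now [0 0 2 2 2 0], max=2
Drop 2: I rot0 at col 1 lands with bottom-row=2; cleared 0 line(s) (total 0); column heights now [0 3 3 3 3 0], max=3
Drop 3: I rot1 at col 5 lands with bottom-row=0; cleared 0 line(s) (total 0); column heights now [0 3 3 3 3 4], max=4

Answer: 0 3 3 3 3 4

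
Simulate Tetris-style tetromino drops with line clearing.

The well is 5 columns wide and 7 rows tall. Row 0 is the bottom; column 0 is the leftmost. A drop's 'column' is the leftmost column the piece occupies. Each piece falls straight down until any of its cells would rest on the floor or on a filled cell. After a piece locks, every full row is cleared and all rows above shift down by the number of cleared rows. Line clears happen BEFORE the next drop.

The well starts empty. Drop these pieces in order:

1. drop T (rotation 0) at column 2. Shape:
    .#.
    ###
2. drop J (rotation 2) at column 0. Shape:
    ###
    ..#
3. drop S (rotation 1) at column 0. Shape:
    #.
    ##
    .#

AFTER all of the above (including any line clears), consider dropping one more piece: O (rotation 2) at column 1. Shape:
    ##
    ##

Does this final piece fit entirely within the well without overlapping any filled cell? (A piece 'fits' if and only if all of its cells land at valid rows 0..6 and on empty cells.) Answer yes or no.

Drop 1: T rot0 at col 2 lands with bottom-row=0; cleared 0 line(s) (total 0); column heights now [0 0 1 2 1], max=2
Drop 2: J rot2 at col 0 lands with bottom-row=1; cleared 0 line(s) (total 0); column heights now [3 3 3 2 1], max=3
Drop 3: S rot1 at col 0 lands with bottom-row=3; cleared 0 line(s) (total 0); column heights now [6 5 3 2 1], max=6
Test piece O rot2 at col 1 (width 2): heights before test = [6 5 3 2 1]; fits = True

Answer: yes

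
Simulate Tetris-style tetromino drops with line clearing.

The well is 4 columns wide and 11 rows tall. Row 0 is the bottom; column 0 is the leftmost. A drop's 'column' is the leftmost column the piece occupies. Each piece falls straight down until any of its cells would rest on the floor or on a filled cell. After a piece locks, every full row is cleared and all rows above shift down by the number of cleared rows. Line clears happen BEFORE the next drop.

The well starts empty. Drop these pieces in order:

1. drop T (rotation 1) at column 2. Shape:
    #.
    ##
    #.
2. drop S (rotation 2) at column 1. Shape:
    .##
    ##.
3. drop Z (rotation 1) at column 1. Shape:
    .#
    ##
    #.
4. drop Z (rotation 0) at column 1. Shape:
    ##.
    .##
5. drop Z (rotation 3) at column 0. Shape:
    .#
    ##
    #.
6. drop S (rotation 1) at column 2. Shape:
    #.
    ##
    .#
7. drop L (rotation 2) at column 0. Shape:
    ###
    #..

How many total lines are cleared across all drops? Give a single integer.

Drop 1: T rot1 at col 2 lands with bottom-row=0; cleared 0 line(s) (total 0); column heights now [0 0 3 2], max=3
Drop 2: S rot2 at col 1 lands with bottom-row=3; cleared 0 line(s) (total 0); column heights now [0 4 5 5], max=5
Drop 3: Z rot1 at col 1 lands with bottom-row=4; cleared 0 line(s) (total 0); column heights now [0 6 7 5], max=7
Drop 4: Z rot0 at col 1 lands with bottom-row=7; cleared 0 line(s) (total 0); column heights now [0 9 9 8], max=9
Drop 5: Z rot3 at col 0 lands with bottom-row=8; cleared 0 line(s) (total 0); column heights now [10 11 9 8], max=11
Drop 6: S rot1 at col 2 lands with bottom-row=8; cleared 2 line(s) (total 2); column heights now [0 9 9 8], max=9
Drop 7: L rot2 at col 0 lands with bottom-row=8; cleared 0 line(s) (total 2); column heights now [10 10 10 8], max=10

Answer: 2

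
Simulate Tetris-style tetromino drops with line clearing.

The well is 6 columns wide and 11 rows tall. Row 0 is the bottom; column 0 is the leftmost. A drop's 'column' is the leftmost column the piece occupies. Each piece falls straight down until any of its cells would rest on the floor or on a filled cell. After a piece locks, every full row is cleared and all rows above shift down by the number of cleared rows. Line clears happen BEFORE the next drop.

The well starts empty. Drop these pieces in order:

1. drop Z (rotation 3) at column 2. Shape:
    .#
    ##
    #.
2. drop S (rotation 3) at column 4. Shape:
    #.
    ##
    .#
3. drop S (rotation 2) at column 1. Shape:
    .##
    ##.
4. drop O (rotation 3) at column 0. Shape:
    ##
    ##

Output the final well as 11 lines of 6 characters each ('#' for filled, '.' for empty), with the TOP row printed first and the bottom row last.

Drop 1: Z rot3 at col 2 lands with bottom-row=0; cleared 0 line(s) (total 0); column heights now [0 0 2 3 0 0], max=3
Drop 2: S rot3 at col 4 lands with bottom-row=0; cleared 0 line(s) (total 0); column heights now [0 0 2 3 3 2], max=3
Drop 3: S rot2 at col 1 lands with bottom-row=2; cleared 0 line(s) (total 0); column heights now [0 3 4 4 3 2], max=4
Drop 4: O rot3 at col 0 lands with bottom-row=3; cleared 0 line(s) (total 0); column heights now [5 5 4 4 3 2], max=5

Answer: ......
......
......
......
......
......
##....
####..
.####.
..####
..#..#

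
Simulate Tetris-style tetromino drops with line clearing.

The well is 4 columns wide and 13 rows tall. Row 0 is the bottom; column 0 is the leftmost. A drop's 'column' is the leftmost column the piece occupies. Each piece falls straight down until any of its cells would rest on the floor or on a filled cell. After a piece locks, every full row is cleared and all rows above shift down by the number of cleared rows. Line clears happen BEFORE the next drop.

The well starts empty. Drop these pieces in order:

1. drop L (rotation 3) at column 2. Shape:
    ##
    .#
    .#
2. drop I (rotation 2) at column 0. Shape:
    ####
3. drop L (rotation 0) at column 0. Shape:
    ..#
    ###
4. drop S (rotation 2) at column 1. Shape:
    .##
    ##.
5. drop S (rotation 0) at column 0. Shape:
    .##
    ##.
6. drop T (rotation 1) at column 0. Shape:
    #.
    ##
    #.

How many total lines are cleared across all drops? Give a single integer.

Drop 1: L rot3 at col 2 lands with bottom-row=0; cleared 0 line(s) (total 0); column heights now [0 0 3 3], max=3
Drop 2: I rot2 at col 0 lands with bottom-row=3; cleared 1 line(s) (total 1); column heights now [0 0 3 3], max=3
Drop 3: L rot0 at col 0 lands with bottom-row=3; cleared 0 line(s) (total 1); column heights now [4 4 5 3], max=5
Drop 4: S rot2 at col 1 lands with bottom-row=5; cleared 0 line(s) (total 1); column heights now [4 6 7 7], max=7
Drop 5: S rot0 at col 0 lands with bottom-row=6; cleared 1 line(s) (total 2); column heights now [4 7 7 3], max=7
Drop 6: T rot1 at col 0 lands with bottom-row=6; cleared 0 line(s) (total 2); column heights now [9 8 7 3], max=9

Answer: 2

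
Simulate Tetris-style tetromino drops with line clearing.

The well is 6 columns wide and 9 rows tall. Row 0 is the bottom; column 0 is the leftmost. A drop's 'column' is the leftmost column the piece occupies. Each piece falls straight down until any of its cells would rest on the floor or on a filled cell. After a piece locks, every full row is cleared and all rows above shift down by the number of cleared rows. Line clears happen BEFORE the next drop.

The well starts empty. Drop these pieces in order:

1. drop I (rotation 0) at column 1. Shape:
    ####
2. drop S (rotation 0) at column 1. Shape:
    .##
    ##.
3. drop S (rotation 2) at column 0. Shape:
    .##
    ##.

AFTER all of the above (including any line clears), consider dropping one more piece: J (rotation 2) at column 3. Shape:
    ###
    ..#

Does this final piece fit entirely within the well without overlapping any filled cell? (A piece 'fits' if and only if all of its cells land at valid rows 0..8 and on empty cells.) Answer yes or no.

Answer: yes

Derivation:
Drop 1: I rot0 at col 1 lands with bottom-row=0; cleared 0 line(s) (total 0); column heights now [0 1 1 1 1 0], max=1
Drop 2: S rot0 at col 1 lands with bottom-row=1; cleared 0 line(s) (total 0); column heights now [0 2 3 3 1 0], max=3
Drop 3: S rot2 at col 0 lands with bottom-row=2; cleared 0 line(s) (total 0); column heights now [3 4 4 3 1 0], max=4
Test piece J rot2 at col 3 (width 3): heights before test = [3 4 4 3 1 0]; fits = True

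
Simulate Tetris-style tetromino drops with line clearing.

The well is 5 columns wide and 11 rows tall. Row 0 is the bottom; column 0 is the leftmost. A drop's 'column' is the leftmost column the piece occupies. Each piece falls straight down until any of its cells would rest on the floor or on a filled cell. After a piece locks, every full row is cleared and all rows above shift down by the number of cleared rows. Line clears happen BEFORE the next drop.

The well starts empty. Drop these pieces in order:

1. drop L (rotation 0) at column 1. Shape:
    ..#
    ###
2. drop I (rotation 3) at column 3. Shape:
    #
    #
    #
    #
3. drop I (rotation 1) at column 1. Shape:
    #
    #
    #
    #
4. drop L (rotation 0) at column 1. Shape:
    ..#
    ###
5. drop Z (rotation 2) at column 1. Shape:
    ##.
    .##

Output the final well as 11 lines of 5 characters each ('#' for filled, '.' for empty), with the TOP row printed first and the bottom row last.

Drop 1: L rot0 at col 1 lands with bottom-row=0; cleared 0 line(s) (total 0); column heights now [0 1 1 2 0], max=2
Drop 2: I rot3 at col 3 lands with bottom-row=2; cleared 0 line(s) (total 0); column heights now [0 1 1 6 0], max=6
Drop 3: I rot1 at col 1 lands with bottom-row=1; cleared 0 line(s) (total 0); column heights now [0 5 1 6 0], max=6
Drop 4: L rot0 at col 1 lands with bottom-row=6; cleared 0 line(s) (total 0); column heights now [0 7 7 8 0], max=8
Drop 5: Z rot2 at col 1 lands with bottom-row=8; cleared 0 line(s) (total 0); column heights now [0 10 10 9 0], max=10

Answer: .....
.##..
..##.
...#.
.###.
...#.
.#.#.
.#.#.
.#.#.
.#.#.
.###.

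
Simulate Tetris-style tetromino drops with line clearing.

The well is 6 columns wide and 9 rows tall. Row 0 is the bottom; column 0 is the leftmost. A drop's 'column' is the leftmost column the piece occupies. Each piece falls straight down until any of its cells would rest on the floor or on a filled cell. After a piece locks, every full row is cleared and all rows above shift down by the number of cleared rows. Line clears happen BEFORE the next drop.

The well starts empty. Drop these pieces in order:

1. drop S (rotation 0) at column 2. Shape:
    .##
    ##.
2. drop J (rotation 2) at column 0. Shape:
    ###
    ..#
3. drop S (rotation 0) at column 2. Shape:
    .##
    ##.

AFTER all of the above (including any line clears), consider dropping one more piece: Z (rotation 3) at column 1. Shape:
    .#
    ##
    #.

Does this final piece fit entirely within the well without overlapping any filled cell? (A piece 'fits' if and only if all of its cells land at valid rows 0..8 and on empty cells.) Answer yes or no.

Drop 1: S rot0 at col 2 lands with bottom-row=0; cleared 0 line(s) (total 0); column heights now [0 0 1 2 2 0], max=2
Drop 2: J rot2 at col 0 lands with bottom-row=1; cleared 0 line(s) (total 0); column heights now [3 3 3 2 2 0], max=3
Drop 3: S rot0 at col 2 lands with bottom-row=3; cleared 0 line(s) (total 0); column heights now [3 3 4 5 5 0], max=5
Test piece Z rot3 at col 1 (width 2): heights before test = [3 3 4 5 5 0]; fits = True

Answer: yes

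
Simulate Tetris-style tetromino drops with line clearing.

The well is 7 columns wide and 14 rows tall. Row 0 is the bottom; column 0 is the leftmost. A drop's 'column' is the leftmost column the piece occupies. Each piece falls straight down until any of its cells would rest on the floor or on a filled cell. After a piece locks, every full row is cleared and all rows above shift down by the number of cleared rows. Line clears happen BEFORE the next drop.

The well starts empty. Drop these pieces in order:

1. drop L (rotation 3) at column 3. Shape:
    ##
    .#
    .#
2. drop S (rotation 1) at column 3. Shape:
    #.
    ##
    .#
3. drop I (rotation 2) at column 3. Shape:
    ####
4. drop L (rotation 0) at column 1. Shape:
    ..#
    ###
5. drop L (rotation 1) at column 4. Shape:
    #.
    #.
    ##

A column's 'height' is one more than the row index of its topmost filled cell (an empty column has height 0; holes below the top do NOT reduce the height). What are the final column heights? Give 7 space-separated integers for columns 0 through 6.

Answer: 0 8 8 9 10 8 7

Derivation:
Drop 1: L rot3 at col 3 lands with bottom-row=0; cleared 0 line(s) (total 0); column heights now [0 0 0 3 3 0 0], max=3
Drop 2: S rot1 at col 3 lands with bottom-row=3; cleared 0 line(s) (total 0); column heights now [0 0 0 6 5 0 0], max=6
Drop 3: I rot2 at col 3 lands with bottom-row=6; cleared 0 line(s) (total 0); column heights now [0 0 0 7 7 7 7], max=7
Drop 4: L rot0 at col 1 lands with bottom-row=7; cleared 0 line(s) (total 0); column heights now [0 8 8 9 7 7 7], max=9
Drop 5: L rot1 at col 4 lands with bottom-row=7; cleared 0 line(s) (total 0); column heights now [0 8 8 9 10 8 7], max=10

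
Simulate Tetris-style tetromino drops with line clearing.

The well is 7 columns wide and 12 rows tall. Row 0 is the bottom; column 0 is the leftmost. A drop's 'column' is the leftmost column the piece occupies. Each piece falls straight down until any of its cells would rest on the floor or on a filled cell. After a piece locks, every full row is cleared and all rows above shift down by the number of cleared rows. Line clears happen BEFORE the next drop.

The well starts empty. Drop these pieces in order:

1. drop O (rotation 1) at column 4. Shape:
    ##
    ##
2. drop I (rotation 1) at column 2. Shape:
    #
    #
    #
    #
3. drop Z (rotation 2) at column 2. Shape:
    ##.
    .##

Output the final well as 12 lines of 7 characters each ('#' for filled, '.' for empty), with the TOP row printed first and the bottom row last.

Drop 1: O rot1 at col 4 lands with bottom-row=0; cleared 0 line(s) (total 0); column heights now [0 0 0 0 2 2 0], max=2
Drop 2: I rot1 at col 2 lands with bottom-row=0; cleared 0 line(s) (total 0); column heights now [0 0 4 0 2 2 0], max=4
Drop 3: Z rot2 at col 2 lands with bottom-row=3; cleared 0 line(s) (total 0); column heights now [0 0 5 5 4 2 0], max=5

Answer: .......
.......
.......
.......
.......
.......
.......
..##...
..###..
..#....
..#.##.
..#.##.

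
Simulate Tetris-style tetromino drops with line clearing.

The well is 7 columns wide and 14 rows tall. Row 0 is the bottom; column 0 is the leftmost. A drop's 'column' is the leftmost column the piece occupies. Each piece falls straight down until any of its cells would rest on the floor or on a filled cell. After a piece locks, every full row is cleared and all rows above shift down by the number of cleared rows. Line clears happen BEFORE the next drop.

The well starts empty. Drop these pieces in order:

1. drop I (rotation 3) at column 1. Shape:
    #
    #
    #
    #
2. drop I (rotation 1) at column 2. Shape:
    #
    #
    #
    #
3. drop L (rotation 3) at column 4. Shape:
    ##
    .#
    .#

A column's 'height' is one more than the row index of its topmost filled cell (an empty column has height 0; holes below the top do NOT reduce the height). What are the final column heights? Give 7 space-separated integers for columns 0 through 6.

Drop 1: I rot3 at col 1 lands with bottom-row=0; cleared 0 line(s) (total 0); column heights now [0 4 0 0 0 0 0], max=4
Drop 2: I rot1 at col 2 lands with bottom-row=0; cleared 0 line(s) (total 0); column heights now [0 4 4 0 0 0 0], max=4
Drop 3: L rot3 at col 4 lands with bottom-row=0; cleared 0 line(s) (total 0); column heights now [0 4 4 0 3 3 0], max=4

Answer: 0 4 4 0 3 3 0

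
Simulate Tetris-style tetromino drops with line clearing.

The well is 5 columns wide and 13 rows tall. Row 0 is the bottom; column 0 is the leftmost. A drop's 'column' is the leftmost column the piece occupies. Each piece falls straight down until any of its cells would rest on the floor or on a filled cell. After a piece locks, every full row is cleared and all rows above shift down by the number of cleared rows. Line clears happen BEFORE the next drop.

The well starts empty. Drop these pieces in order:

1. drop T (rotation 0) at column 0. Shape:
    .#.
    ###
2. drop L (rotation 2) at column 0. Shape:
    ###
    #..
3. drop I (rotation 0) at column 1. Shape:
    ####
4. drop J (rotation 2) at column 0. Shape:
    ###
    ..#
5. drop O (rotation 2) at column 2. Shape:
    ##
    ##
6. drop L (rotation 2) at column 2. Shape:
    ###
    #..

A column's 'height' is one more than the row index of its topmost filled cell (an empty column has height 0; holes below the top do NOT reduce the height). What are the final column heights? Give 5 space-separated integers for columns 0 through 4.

Drop 1: T rot0 at col 0 lands with bottom-row=0; cleared 0 line(s) (total 0); column heights now [1 2 1 0 0], max=2
Drop 2: L rot2 at col 0 lands with bottom-row=1; cleared 0 line(s) (total 0); column heights now [3 3 3 0 0], max=3
Drop 3: I rot0 at col 1 lands with bottom-row=3; cleared 0 line(s) (total 0); column heights now [3 4 4 4 4], max=4
Drop 4: J rot2 at col 0 lands with bottom-row=4; cleared 0 line(s) (total 0); column heights now [6 6 6 4 4], max=6
Drop 5: O rot2 at col 2 lands with bottom-row=6; cleared 0 line(s) (total 0); column heights now [6 6 8 8 4], max=8
Drop 6: L rot2 at col 2 lands with bottom-row=8; cleared 0 line(s) (total 0); column heights now [6 6 10 10 10], max=10

Answer: 6 6 10 10 10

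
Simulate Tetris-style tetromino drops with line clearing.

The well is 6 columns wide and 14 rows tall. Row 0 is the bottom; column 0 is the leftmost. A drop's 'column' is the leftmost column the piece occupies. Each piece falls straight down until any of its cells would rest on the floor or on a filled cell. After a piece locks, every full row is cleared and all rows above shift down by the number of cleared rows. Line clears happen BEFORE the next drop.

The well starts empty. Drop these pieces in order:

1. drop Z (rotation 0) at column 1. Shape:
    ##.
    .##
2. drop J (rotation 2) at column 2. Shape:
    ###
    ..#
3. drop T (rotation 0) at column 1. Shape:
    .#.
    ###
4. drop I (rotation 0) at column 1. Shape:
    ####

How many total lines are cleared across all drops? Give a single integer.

Drop 1: Z rot0 at col 1 lands with bottom-row=0; cleared 0 line(s) (total 0); column heights now [0 2 2 1 0 0], max=2
Drop 2: J rot2 at col 2 lands with bottom-row=1; cleared 0 line(s) (total 0); column heights now [0 2 3 3 3 0], max=3
Drop 3: T rot0 at col 1 lands with bottom-row=3; cleared 0 line(s) (total 0); column heights now [0 4 5 4 3 0], max=5
Drop 4: I rot0 at col 1 lands with bottom-row=5; cleared 0 line(s) (total 0); column heights now [0 6 6 6 6 0], max=6

Answer: 0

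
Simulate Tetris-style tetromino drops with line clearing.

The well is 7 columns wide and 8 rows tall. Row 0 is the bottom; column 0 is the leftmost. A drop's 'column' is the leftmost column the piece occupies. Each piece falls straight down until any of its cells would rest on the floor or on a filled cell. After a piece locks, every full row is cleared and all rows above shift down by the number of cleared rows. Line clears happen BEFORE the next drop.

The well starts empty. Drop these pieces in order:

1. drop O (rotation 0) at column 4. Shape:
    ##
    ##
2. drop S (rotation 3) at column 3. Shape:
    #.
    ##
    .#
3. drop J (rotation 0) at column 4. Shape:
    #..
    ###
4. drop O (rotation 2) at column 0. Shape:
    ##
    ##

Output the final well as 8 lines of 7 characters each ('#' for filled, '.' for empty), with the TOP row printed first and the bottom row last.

Answer: .......
.......
....#..
...####
...##..
....#..
##..##.
##..##.

Derivation:
Drop 1: O rot0 at col 4 lands with bottom-row=0; cleared 0 line(s) (total 0); column heights now [0 0 0 0 2 2 0], max=2
Drop 2: S rot3 at col 3 lands with bottom-row=2; cleared 0 line(s) (total 0); column heights now [0 0 0 5 4 2 0], max=5
Drop 3: J rot0 at col 4 lands with bottom-row=4; cleared 0 line(s) (total 0); column heights now [0 0 0 5 6 5 5], max=6
Drop 4: O rot2 at col 0 lands with bottom-row=0; cleared 0 line(s) (total 0); column heights now [2 2 0 5 6 5 5], max=6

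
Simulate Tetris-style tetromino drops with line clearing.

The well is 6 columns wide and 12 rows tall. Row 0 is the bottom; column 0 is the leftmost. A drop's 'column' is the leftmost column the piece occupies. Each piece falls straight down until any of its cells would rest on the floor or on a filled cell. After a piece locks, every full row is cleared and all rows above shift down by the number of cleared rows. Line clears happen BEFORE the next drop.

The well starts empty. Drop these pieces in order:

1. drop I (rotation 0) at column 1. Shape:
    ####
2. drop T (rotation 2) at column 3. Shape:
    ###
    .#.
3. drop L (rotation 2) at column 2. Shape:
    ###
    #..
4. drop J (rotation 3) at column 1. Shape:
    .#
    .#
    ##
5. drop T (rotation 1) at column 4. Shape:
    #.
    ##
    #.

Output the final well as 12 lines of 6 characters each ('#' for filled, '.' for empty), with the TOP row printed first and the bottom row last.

Drop 1: I rot0 at col 1 lands with bottom-row=0; cleared 0 line(s) (total 0); column heights now [0 1 1 1 1 0], max=1
Drop 2: T rot2 at col 3 lands with bottom-row=1; cleared 0 line(s) (total 0); column heights now [0 1 1 3 3 3], max=3
Drop 3: L rot2 at col 2 lands with bottom-row=2; cleared 0 line(s) (total 0); column heights now [0 1 4 4 4 3], max=4
Drop 4: J rot3 at col 1 lands with bottom-row=4; cleared 0 line(s) (total 0); column heights now [0 5 7 4 4 3], max=7
Drop 5: T rot1 at col 4 lands with bottom-row=4; cleared 0 line(s) (total 0); column heights now [0 5 7 4 7 6], max=7

Answer: ......
......
......
......
......
..#.#.
..#.##
.##.#.
..###.
..####
....#.
.####.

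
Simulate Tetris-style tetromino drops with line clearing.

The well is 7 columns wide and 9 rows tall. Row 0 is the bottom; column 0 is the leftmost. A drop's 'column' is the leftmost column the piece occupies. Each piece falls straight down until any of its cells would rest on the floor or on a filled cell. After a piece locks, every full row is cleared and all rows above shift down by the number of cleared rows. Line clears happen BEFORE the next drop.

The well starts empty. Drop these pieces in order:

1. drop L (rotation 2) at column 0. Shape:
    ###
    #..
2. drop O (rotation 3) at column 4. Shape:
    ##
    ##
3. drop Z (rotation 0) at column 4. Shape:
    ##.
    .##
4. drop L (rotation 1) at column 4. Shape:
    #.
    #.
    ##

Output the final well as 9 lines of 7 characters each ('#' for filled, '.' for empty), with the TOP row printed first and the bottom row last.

Drop 1: L rot2 at col 0 lands with bottom-row=0; cleared 0 line(s) (total 0); column heights now [2 2 2 0 0 0 0], max=2
Drop 2: O rot3 at col 4 lands with bottom-row=0; cleared 0 line(s) (total 0); column heights now [2 2 2 0 2 2 0], max=2
Drop 3: Z rot0 at col 4 lands with bottom-row=2; cleared 0 line(s) (total 0); column heights now [2 2 2 0 4 4 3], max=4
Drop 4: L rot1 at col 4 lands with bottom-row=4; cleared 0 line(s) (total 0); column heights now [2 2 2 0 7 5 3], max=7

Answer: .......
.......
....#..
....#..
....##.
....##.
.....##
###.##.
#...##.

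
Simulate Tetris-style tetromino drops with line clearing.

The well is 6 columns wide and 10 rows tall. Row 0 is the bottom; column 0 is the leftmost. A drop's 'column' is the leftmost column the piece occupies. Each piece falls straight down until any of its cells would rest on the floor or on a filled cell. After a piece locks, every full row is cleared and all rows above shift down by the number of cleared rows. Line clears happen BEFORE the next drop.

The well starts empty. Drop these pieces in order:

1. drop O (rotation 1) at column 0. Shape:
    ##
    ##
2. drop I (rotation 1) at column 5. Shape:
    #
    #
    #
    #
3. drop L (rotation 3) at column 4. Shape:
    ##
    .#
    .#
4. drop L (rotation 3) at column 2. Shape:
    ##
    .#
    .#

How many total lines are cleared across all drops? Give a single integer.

Drop 1: O rot1 at col 0 lands with bottom-row=0; cleared 0 line(s) (total 0); column heights now [2 2 0 0 0 0], max=2
Drop 2: I rot1 at col 5 lands with bottom-row=0; cleared 0 line(s) (total 0); column heights now [2 2 0 0 0 4], max=4
Drop 3: L rot3 at col 4 lands with bottom-row=4; cleared 0 line(s) (total 0); column heights now [2 2 0 0 7 7], max=7
Drop 4: L rot3 at col 2 lands with bottom-row=0; cleared 0 line(s) (total 0); column heights now [2 2 3 3 7 7], max=7

Answer: 0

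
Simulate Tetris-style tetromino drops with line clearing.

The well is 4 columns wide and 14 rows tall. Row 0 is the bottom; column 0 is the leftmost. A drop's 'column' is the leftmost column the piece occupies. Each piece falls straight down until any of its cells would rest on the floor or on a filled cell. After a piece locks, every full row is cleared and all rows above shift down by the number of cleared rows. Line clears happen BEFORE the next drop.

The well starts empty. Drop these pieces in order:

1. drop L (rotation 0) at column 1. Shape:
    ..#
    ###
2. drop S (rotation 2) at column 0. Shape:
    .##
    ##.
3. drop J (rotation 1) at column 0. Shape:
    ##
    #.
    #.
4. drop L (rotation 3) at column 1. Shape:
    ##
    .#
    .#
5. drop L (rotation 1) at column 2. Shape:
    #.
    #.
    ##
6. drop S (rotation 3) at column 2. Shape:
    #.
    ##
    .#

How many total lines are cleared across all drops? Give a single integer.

Drop 1: L rot0 at col 1 lands with bottom-row=0; cleared 0 line(s) (total 0); column heights now [0 1 1 2], max=2
Drop 2: S rot2 at col 0 lands with bottom-row=1; cleared 0 line(s) (total 0); column heights now [2 3 3 2], max=3
Drop 3: J rot1 at col 0 lands with bottom-row=2; cleared 0 line(s) (total 0); column heights now [5 5 3 2], max=5
Drop 4: L rot3 at col 1 lands with bottom-row=3; cleared 0 line(s) (total 0); column heights now [5 6 6 2], max=6
Drop 5: L rot1 at col 2 lands with bottom-row=6; cleared 0 line(s) (total 0); column heights now [5 6 9 7], max=9
Drop 6: S rot3 at col 2 lands with bottom-row=8; cleared 0 line(s) (total 0); column heights now [5 6 11 10], max=11

Answer: 0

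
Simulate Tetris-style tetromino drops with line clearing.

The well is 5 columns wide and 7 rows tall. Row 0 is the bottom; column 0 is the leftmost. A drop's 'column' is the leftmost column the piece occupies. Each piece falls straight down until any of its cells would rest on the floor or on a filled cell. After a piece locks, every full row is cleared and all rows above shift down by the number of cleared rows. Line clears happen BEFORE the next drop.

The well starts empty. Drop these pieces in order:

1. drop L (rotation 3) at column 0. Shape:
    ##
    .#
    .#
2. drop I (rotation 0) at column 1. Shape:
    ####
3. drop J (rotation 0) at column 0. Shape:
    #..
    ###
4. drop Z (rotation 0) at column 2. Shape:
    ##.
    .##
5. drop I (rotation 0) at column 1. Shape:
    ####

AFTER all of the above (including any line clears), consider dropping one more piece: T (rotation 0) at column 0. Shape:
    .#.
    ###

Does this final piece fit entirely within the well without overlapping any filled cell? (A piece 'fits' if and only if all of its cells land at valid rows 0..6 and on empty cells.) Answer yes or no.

Drop 1: L rot3 at col 0 lands with bottom-row=0; cleared 0 line(s) (total 0); column heights now [3 3 0 0 0], max=3
Drop 2: I rot0 at col 1 lands with bottom-row=3; cleared 0 line(s) (total 0); column heights now [3 4 4 4 4], max=4
Drop 3: J rot0 at col 0 lands with bottom-row=4; cleared 0 line(s) (total 0); column heights now [6 5 5 4 4], max=6
Drop 4: Z rot0 at col 2 lands with bottom-row=4; cleared 1 line(s) (total 1); column heights now [5 4 5 5 4], max=5
Drop 5: I rot0 at col 1 lands with bottom-row=5; cleared 0 line(s) (total 1); column heights now [5 6 6 6 6], max=6
Test piece T rot0 at col 0 (width 3): heights before test = [5 6 6 6 6]; fits = False

Answer: no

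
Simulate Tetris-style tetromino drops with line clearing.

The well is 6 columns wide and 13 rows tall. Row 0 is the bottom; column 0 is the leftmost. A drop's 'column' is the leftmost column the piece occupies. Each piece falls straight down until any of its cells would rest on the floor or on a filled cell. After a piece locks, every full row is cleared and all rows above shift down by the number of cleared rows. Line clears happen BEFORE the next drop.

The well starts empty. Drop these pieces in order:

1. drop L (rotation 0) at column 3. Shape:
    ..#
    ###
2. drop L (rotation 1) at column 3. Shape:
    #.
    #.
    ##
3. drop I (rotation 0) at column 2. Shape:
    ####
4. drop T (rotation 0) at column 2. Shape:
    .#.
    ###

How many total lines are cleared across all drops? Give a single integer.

Answer: 0

Derivation:
Drop 1: L rot0 at col 3 lands with bottom-row=0; cleared 0 line(s) (total 0); column heights now [0 0 0 1 1 2], max=2
Drop 2: L rot1 at col 3 lands with bottom-row=1; cleared 0 line(s) (total 0); column heights now [0 0 0 4 2 2], max=4
Drop 3: I rot0 at col 2 lands with bottom-row=4; cleared 0 line(s) (total 0); column heights now [0 0 5 5 5 5], max=5
Drop 4: T rot0 at col 2 lands with bottom-row=5; cleared 0 line(s) (total 0); column heights now [0 0 6 7 6 5], max=7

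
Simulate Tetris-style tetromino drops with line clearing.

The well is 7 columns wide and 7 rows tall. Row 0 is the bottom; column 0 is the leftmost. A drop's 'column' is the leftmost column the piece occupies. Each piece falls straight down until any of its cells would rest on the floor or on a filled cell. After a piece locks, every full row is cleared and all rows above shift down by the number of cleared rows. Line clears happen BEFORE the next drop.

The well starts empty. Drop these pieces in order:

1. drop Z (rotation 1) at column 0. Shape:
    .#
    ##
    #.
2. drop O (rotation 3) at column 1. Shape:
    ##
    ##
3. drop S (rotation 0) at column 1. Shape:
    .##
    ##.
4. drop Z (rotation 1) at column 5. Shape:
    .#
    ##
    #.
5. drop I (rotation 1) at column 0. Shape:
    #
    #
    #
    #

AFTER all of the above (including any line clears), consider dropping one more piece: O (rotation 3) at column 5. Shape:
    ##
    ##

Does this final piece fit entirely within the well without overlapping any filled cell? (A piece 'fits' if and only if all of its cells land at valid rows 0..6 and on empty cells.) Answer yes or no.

Drop 1: Z rot1 at col 0 lands with bottom-row=0; cleared 0 line(s) (total 0); column heights now [2 3 0 0 0 0 0], max=3
Drop 2: O rot3 at col 1 lands with bottom-row=3; cleared 0 line(s) (total 0); column heights now [2 5 5 0 0 0 0], max=5
Drop 3: S rot0 at col 1 lands with bottom-row=5; cleared 0 line(s) (total 0); column heights now [2 6 7 7 0 0 0], max=7
Drop 4: Z rot1 at col 5 lands with bottom-row=0; cleared 0 line(s) (total 0); column heights now [2 6 7 7 0 2 3], max=7
Drop 5: I rot1 at col 0 lands with bottom-row=2; cleared 0 line(s) (total 0); column heights now [6 6 7 7 0 2 3], max=7
Test piece O rot3 at col 5 (width 2): heights before test = [6 6 7 7 0 2 3]; fits = True

Answer: yes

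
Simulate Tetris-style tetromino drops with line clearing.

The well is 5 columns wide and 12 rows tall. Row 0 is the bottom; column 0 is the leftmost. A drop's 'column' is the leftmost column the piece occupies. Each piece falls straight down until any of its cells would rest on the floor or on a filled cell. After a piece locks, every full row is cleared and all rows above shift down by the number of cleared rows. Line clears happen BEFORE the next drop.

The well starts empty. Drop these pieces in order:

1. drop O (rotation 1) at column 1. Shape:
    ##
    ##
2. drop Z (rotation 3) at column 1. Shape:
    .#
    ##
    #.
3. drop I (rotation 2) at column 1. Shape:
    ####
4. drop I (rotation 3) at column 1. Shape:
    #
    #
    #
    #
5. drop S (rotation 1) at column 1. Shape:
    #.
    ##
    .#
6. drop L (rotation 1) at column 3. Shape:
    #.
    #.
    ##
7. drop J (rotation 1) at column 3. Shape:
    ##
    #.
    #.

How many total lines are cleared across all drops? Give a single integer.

Answer: 0

Derivation:
Drop 1: O rot1 at col 1 lands with bottom-row=0; cleared 0 line(s) (total 0); column heights now [0 2 2 0 0], max=2
Drop 2: Z rot3 at col 1 lands with bottom-row=2; cleared 0 line(s) (total 0); column heights now [0 4 5 0 0], max=5
Drop 3: I rot2 at col 1 lands with bottom-row=5; cleared 0 line(s) (total 0); column heights now [0 6 6 6 6], max=6
Drop 4: I rot3 at col 1 lands with bottom-row=6; cleared 0 line(s) (total 0); column heights now [0 10 6 6 6], max=10
Drop 5: S rot1 at col 1 lands with bottom-row=9; cleared 0 line(s) (total 0); column heights now [0 12 11 6 6], max=12
Drop 6: L rot1 at col 3 lands with bottom-row=6; cleared 0 line(s) (total 0); column heights now [0 12 11 9 7], max=12
Drop 7: J rot1 at col 3 lands with bottom-row=9; cleared 0 line(s) (total 0); column heights now [0 12 11 12 12], max=12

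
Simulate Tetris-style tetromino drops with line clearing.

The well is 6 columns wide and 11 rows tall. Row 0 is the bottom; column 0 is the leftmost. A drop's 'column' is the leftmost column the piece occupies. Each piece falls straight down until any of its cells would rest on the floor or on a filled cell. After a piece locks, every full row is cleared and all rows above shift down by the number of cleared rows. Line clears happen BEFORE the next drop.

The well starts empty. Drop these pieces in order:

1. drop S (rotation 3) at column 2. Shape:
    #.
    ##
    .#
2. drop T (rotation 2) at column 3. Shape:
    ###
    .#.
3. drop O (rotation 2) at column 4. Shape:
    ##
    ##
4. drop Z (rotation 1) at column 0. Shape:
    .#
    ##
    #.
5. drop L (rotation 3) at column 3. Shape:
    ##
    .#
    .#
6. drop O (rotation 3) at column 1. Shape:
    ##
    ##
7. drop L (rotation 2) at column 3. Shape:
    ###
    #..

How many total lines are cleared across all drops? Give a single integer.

Drop 1: S rot3 at col 2 lands with bottom-row=0; cleared 0 line(s) (total 0); column heights now [0 0 3 2 0 0], max=3
Drop 2: T rot2 at col 3 lands with bottom-row=1; cleared 0 line(s) (total 0); column heights now [0 0 3 3 3 3], max=3
Drop 3: O rot2 at col 4 lands with bottom-row=3; cleared 0 line(s) (total 0); column heights now [0 0 3 3 5 5], max=5
Drop 4: Z rot1 at col 0 lands with bottom-row=0; cleared 0 line(s) (total 0); column heights now [2 3 3 3 5 5], max=5
Drop 5: L rot3 at col 3 lands with bottom-row=5; cleared 0 line(s) (total 0); column heights now [2 3 3 8 8 5], max=8
Drop 6: O rot3 at col 1 lands with bottom-row=3; cleared 0 line(s) (total 0); column heights now [2 5 5 8 8 5], max=8
Drop 7: L rot2 at col 3 lands with bottom-row=8; cleared 0 line(s) (total 0); column heights now [2 5 5 10 10 10], max=10

Answer: 0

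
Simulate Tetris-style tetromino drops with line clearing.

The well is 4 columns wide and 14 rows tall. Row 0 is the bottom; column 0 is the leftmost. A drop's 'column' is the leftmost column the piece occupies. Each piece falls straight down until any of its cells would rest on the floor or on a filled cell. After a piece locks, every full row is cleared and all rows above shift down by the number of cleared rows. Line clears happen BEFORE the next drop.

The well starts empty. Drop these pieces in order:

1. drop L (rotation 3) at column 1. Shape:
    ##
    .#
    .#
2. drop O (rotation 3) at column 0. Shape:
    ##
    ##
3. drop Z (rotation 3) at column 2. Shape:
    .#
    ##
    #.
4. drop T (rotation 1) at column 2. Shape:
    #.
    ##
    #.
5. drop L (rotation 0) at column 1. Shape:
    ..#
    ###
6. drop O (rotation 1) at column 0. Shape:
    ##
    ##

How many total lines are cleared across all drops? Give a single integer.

Drop 1: L rot3 at col 1 lands with bottom-row=0; cleared 0 line(s) (total 0); column heights now [0 3 3 0], max=3
Drop 2: O rot3 at col 0 lands with bottom-row=3; cleared 0 line(s) (total 0); column heights now [5 5 3 0], max=5
Drop 3: Z rot3 at col 2 lands with bottom-row=3; cleared 1 line(s) (total 1); column heights now [4 4 4 5], max=5
Drop 4: T rot1 at col 2 lands with bottom-row=4; cleared 0 line(s) (total 1); column heights now [4 4 7 6], max=7
Drop 5: L rot0 at col 1 lands with bottom-row=7; cleared 0 line(s) (total 1); column heights now [4 8 8 9], max=9
Drop 6: O rot1 at col 0 lands with bottom-row=8; cleared 0 line(s) (total 1); column heights now [10 10 8 9], max=10

Answer: 1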